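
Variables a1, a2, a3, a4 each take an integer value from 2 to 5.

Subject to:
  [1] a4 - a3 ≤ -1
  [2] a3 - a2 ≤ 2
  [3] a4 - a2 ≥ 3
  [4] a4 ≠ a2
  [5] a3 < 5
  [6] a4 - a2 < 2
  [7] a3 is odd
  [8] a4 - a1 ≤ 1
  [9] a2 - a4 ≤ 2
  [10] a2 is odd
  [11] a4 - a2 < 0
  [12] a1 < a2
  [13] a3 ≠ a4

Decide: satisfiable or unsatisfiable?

Constraints 1, 2, and 3 give a2 − a3 ≥ -2, a3 − a4 ≥ 1, a4 − a2 ≥ 3.
Adding all 3 inequalities: the left sides telescope to 0, and the right sides sum to (-2) + 1 + 3 = 2. So 0 ≥ 2, which is false.

Unsatisfiable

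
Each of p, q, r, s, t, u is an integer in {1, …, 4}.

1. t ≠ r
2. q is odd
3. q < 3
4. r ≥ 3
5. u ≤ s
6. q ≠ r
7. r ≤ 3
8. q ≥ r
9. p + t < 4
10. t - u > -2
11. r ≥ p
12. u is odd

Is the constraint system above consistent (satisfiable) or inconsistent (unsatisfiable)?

From constraints 4 and 8: q ≥ r and r ≥ 3, so q ≥ 3. From constraint 3: q ≤ 2. But 2 < 3, so no value of q works.

Unsatisfiable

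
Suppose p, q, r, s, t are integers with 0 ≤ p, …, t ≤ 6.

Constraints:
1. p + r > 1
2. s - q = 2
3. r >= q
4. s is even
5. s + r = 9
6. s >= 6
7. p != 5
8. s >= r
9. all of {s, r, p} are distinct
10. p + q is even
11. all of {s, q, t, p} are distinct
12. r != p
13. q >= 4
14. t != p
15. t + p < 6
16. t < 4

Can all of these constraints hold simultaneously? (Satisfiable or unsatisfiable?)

Unsatisfiable

From constraint 6: s ≥ 6. From constraints 3 and 13: r ≥ q ≥ 4. Hence s + r ≥ 10. But constraint 5 requires s + r = 9, and 9 < 10. Contradiction.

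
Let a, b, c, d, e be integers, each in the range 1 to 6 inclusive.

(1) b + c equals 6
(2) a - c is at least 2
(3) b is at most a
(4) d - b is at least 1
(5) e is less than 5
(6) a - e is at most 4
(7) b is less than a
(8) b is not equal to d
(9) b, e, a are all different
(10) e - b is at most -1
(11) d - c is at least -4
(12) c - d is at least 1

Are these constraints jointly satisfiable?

Constraints 2, 4, 6, 10, and 12 give c − d ≥ 1, d − b ≥ 1, b − e ≥ 1, e − a ≥ -4, a − c ≥ 2.
Adding all 5 inequalities: the left sides telescope to 0, and the right sides sum to 1 + 1 + 1 + (-4) + 2 = 1. So 0 ≥ 1, which is false.

Unsatisfiable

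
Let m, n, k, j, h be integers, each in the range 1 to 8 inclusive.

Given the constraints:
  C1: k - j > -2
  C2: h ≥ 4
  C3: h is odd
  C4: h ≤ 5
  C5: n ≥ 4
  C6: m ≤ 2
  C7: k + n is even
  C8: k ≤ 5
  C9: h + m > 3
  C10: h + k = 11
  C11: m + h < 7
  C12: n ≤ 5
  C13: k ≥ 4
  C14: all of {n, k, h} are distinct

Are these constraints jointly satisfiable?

Constraints 2, 4, 5, 8, 12, and 13 confine each of n, k, h to the 2 values {4, 5}.
Constraint 14 requires all 3 of them to be distinct, but only 2 values are available — impossible by the pigeonhole principle.

Unsatisfiable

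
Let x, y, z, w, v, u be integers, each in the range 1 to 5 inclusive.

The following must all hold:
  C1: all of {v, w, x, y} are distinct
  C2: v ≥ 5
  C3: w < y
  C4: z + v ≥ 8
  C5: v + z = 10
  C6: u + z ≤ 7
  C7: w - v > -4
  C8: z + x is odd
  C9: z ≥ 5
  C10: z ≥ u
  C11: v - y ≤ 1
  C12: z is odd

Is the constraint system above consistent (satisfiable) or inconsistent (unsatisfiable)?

Satisfiable

One satisfying assignment is x = 2, y = 4, z = 5, w = 3, v = 5, u = 1.
For the less obvious constraints — constraint 4: z + v = 10; constraint 5: v + z = 10; constraint 6: u + z = 6 — and the others hold by inspection.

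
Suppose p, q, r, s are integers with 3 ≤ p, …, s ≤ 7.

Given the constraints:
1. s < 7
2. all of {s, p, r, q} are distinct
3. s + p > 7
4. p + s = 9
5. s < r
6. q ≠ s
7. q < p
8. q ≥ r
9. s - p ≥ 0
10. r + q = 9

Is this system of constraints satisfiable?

Unsatisfiable

Constraints 5, 7, 8, and 9 give s < r, r ≤ q, q < p, p ≤ s. Chaining: s < r ≤ q < p ≤ s, which forces s < s — impossible.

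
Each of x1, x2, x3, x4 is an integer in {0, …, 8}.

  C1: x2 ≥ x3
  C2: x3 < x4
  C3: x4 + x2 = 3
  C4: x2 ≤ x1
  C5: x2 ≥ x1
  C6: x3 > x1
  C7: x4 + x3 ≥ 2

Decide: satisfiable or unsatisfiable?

Unsatisfiable

Constraints 1, 4, and 6 give x3 ≤ x2, x2 ≤ x1, x1 < x3. Chaining: x3 ≤ x2 ≤ x1 < x3, which forces x3 < x3 — impossible.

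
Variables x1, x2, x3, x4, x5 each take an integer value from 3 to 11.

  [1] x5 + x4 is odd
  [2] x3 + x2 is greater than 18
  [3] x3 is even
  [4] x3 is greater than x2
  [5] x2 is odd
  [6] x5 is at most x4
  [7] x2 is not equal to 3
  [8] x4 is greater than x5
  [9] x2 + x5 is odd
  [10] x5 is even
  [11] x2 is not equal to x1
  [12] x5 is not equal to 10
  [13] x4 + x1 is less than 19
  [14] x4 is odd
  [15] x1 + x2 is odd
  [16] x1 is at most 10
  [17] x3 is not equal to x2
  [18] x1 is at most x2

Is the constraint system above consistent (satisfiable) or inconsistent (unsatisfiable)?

Satisfiable

The assignment x1 = 8, x2 = 9, x3 = 10, x4 = 9, x5 = 8 works:
  constraint 1 holds since x5 + x4 = 17 is odd.
  constraint 2 holds since x3 + x2 = 19.
  constraint 13 holds since x4 + x1 = 17.
The rest check out directly.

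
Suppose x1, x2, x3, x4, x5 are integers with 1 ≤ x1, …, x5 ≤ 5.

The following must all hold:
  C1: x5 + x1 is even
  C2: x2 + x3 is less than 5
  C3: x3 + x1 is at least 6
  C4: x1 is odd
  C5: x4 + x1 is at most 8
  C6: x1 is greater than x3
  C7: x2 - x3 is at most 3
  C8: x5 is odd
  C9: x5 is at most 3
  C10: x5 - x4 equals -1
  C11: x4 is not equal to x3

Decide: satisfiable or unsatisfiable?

Satisfiable

One satisfying assignment is x1 = 5, x2 = 2, x3 = 1, x4 = 2, x5 = 1.
For the less obvious constraints — constraint 2: x2 + x3 = 3; constraint 3: x3 + x1 = 6; constraint 5: x4 + x1 = 7 — and the others hold by inspection.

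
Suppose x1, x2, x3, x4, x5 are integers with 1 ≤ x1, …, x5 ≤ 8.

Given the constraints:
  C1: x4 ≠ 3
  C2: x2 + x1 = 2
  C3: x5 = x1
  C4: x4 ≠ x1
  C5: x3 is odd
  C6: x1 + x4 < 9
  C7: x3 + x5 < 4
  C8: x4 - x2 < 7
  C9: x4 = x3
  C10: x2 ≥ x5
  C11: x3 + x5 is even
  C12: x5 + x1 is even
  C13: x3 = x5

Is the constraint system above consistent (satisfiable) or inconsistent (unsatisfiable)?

Unsatisfiable

From constraints 3, 9, and 13, x4 = x3 = x5 = x1, so x4 = x1. But constraint 4 says x4 ≠ x1. Contradiction.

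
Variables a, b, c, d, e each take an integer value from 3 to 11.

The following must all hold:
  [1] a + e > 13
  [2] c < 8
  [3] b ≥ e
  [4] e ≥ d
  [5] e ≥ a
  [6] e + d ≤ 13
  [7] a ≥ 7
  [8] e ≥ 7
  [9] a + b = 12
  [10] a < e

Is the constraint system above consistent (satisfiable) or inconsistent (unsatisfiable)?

From constraint 7: a ≥ 7. From constraints 3 and 8: b ≥ e ≥ 7. Hence a + b ≥ 14. But constraint 9 requires a + b = 12, and 12 < 14. Contradiction.

Unsatisfiable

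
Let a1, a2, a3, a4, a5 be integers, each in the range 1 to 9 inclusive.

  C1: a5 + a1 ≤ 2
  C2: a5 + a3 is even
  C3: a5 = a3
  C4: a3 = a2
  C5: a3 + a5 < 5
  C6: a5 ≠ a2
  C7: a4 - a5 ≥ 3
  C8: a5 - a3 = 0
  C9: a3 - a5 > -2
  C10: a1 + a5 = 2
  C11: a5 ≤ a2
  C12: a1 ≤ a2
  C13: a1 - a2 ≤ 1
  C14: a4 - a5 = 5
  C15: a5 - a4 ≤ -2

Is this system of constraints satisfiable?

Unsatisfiable

From constraints 3 and 4, a5 = a3 = a2, so a5 = a2. But constraint 6 says a5 ≠ a2. Contradiction.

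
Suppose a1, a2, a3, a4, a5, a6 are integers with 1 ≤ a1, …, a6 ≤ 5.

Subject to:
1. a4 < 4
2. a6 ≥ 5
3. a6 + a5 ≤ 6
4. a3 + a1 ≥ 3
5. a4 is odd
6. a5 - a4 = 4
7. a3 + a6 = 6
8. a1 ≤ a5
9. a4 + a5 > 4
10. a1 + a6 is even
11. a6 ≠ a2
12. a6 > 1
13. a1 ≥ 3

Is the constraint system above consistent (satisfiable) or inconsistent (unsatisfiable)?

Unsatisfiable

From constraint 2: a6 ≥ 5. From constraints 8 and 13: a5 ≥ a1 ≥ 3. Hence a6 + a5 ≥ 8. But constraint 3 requires a6 + a5 ≤ 6, and 6 < 8. Contradiction.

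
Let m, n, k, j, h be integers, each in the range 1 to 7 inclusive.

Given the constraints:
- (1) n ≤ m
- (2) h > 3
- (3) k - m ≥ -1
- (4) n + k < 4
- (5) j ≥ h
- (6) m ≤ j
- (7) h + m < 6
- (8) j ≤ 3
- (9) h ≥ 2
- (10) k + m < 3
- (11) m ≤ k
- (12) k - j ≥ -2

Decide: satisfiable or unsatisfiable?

Unsatisfiable

From constraint 2: h ≥ 4. From constraints 5 and 8: h ≤ j and j ≤ 3, so h ≤ 3. But 3 < 4, so no value of h works.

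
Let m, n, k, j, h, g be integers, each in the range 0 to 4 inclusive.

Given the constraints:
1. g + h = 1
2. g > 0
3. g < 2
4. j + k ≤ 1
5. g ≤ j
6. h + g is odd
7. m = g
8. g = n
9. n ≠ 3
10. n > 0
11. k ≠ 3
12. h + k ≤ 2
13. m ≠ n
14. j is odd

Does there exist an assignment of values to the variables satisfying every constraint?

Unsatisfiable

From constraints 7 and 8, m = g = n, so m = n. But constraint 13 says m ≠ n. Contradiction.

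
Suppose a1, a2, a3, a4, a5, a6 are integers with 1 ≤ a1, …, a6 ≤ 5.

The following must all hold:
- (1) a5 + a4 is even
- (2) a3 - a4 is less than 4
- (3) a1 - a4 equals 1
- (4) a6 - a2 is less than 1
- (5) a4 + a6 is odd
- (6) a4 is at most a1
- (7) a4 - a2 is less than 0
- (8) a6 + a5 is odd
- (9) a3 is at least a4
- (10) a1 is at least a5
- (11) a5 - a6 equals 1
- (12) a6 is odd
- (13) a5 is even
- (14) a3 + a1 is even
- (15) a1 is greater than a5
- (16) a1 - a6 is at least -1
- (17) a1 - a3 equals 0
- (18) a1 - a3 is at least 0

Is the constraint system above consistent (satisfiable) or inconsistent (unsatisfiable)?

Setting (a1, a2, a3, a4, a5, a6) = (5, 5, 5, 4, 4, 3) satisfies everything: constraint 2: a3 - a4 = 1; constraint 3: a1 - a4 = 1, and the others follow.

Satisfiable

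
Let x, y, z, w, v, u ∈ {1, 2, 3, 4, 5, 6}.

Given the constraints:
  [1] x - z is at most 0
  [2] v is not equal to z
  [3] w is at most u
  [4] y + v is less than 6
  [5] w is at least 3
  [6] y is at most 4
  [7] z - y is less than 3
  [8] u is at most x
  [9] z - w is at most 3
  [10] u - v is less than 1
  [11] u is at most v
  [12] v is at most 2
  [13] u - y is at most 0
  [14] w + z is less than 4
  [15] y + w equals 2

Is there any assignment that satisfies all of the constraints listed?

From constraints 3 and 5: u ≥ w and w ≥ 3, so u ≥ 3. From constraints 11 and 12: u ≤ v and v ≤ 2, so u ≤ 2. But 2 < 3, so no value of u works.

Unsatisfiable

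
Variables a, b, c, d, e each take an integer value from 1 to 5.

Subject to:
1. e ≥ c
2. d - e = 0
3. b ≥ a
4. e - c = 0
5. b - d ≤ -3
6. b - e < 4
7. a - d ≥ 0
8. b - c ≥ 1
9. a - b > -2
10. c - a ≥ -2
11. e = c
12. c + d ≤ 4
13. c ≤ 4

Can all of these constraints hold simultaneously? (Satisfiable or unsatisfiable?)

Unsatisfiable

Constraints 5, 7, 8, and 10 give a − d ≥ 0, d − b ≥ 3, b − c ≥ 1, c − a ≥ -2.
Adding all 4 inequalities: the left sides telescope to 0, and the right sides sum to 0 + 3 + 1 + (-2) = 2. So 0 ≥ 2, which is false.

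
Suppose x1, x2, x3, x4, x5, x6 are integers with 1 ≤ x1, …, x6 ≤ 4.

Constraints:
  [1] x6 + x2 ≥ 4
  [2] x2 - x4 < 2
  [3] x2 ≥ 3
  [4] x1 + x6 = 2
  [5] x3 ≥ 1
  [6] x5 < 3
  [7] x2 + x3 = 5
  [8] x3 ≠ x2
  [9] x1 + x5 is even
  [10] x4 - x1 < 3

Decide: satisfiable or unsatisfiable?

Satisfiable

One satisfying assignment is x1 = 1, x2 = 3, x3 = 2, x4 = 2, x5 = 1, x6 = 1.
For the less obvious constraints — constraint 1: x6 + x2 = 4; constraint 2: x2 - x4 = 1 — and the others hold by inspection.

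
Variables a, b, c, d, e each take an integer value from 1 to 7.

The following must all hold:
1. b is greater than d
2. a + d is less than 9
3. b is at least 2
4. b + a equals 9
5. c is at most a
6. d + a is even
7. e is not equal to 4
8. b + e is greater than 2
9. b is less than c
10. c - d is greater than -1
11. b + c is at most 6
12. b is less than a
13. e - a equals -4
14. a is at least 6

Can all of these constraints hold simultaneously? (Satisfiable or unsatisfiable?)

Setting (a, b, c, d, e) = (7, 2, 3, 1, 3) satisfies everything: constraint 2: a + d = 8; constraint 4: b + a = 9; constraint 8: b + e = 5, and the others follow.

Satisfiable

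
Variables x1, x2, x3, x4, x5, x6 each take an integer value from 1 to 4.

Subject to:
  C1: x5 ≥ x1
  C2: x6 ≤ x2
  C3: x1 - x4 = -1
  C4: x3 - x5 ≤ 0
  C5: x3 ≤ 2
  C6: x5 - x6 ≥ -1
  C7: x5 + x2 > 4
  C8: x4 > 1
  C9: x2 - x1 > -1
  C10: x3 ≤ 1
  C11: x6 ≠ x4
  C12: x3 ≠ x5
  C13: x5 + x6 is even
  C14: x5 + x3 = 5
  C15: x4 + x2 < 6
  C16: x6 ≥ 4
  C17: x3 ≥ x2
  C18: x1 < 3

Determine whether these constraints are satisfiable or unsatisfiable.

Unsatisfiable

From constraints 2 and 16: x2 ≥ x6 and x6 ≥ 4, so x2 ≥ 4. From constraints 10 and 17: x2 ≤ x3 and x3 ≤ 1, so x2 ≤ 1. But 1 < 4, so no value of x2 works.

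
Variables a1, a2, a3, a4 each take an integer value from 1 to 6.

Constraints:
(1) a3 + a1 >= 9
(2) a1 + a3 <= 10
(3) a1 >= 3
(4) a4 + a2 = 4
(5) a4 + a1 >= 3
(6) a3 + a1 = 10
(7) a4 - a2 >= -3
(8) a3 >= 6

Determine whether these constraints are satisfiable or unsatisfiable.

One satisfying assignment is a1 = 4, a2 = 2, a3 = 6, a4 = 2.
For the less obvious constraints — constraint 1: a3 + a1 = 10; constraint 2: a1 + a3 = 10; constraint 4: a4 + a2 = 4 — and the others hold by inspection.

Satisfiable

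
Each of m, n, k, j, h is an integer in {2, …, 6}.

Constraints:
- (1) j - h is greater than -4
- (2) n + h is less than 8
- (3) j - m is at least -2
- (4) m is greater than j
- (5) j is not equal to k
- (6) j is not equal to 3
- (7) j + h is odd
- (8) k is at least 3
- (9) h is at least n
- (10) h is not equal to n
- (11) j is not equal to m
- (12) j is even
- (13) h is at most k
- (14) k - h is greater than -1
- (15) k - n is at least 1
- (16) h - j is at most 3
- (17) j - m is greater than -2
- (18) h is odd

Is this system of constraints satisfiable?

The assignment m = 3, n = 2, k = 5, j = 2, h = 5 works:
  constraint 1 holds since j - h = -3.
  constraint 2 holds since n + h = 7.
  constraint 3 holds since j - m = -1.
The rest check out directly.

Satisfiable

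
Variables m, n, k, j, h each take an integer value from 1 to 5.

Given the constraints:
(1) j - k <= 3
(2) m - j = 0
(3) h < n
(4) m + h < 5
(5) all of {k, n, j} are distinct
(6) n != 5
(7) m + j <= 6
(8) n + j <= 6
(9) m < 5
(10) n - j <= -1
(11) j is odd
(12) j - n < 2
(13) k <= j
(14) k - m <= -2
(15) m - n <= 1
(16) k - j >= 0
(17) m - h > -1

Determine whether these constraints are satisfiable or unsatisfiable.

Unsatisfiable

Constraints 10, 14, 15, and 16 give m − k ≥ 2, k − j ≥ 0, j − n ≥ 1, n − m ≥ -1.
Adding all 4 inequalities: the left sides telescope to 0, and the right sides sum to 2 + 0 + 1 + (-1) = 2. So 0 ≥ 2, which is false.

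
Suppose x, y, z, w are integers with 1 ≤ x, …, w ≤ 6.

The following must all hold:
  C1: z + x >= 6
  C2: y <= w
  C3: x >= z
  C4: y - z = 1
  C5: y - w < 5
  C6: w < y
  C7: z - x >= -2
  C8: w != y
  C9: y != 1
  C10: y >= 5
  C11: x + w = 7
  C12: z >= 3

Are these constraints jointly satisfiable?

From constraints 3 and 12: x ≥ z ≥ 3. From constraints 2 and 10: w ≥ y ≥ 5. Hence x + w ≥ 8. But constraint 11 requires x + w = 7, and 7 < 8. Contradiction.

Unsatisfiable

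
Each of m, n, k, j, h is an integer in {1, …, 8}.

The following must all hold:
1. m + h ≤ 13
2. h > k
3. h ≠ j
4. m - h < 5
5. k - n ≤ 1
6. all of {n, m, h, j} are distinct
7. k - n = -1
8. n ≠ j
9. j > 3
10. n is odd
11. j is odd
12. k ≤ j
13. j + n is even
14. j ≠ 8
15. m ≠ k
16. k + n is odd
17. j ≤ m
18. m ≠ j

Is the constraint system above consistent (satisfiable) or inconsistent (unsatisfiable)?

Satisfiable

One satisfying assignment is m = 7, n = 3, k = 2, j = 5, h = 4.
For the less obvious constraints — constraint 1: m + h = 11; constraint 4: m - h = 3; constraint 5: k - n = -1 — and the others hold by inspection.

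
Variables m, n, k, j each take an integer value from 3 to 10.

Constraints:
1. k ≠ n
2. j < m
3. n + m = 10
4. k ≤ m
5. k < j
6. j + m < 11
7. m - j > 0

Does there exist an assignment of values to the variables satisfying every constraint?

Satisfiable

Take m = 5, n = 5, k = 3, j = 4. Then constraint 3: n + m = 10; constraint 6: j + m = 9, and every other listed constraint is also met.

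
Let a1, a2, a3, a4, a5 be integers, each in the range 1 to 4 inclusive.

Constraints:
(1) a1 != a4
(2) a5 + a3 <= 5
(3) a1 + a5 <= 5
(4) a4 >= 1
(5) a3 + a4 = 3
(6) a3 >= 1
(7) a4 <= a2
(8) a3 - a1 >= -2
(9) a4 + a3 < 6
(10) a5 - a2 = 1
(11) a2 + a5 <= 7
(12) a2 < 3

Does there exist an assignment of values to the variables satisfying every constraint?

Try a1 = 1, a2 = 2, a3 = 1, a4 = 2, a5 = 3.
Check constraint 2: a5 + a3 = 4; constraint 3: a1 + a5 = 4. The remaining constraints are straightforward to verify.

Satisfiable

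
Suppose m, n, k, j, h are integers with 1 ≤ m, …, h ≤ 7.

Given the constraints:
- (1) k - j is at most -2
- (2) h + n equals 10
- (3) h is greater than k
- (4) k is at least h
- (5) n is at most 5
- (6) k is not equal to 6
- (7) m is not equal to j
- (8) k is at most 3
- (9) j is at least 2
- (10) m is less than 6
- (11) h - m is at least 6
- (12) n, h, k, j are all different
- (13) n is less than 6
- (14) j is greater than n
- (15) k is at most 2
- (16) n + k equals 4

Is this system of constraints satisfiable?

From constraints 4 and 8: h ≤ k ≤ 3. From constraint 5: n ≤ 5. Hence h + n ≤ 8. But constraint 2 requires h + n = 10, and 10 > 8. Contradiction.

Unsatisfiable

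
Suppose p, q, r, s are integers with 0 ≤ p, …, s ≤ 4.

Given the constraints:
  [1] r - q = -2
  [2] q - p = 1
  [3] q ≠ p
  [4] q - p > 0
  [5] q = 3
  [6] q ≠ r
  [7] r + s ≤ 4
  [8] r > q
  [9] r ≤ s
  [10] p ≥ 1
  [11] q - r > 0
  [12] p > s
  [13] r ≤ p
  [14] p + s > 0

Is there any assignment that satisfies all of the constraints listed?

Constraints 4, 8, 9, and 12 give s < p, p < q, q < r, r ≤ s. Chaining: s < p < q < r ≤ s, which forces s < s — impossible.

Unsatisfiable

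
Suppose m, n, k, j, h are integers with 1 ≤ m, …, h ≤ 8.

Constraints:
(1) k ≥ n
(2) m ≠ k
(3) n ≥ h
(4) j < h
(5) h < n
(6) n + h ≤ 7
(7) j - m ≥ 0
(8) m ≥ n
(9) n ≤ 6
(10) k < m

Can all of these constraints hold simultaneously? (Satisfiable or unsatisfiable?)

Unsatisfiable

Constraints 1, 3, 4, 7, and 10 give j < h, h ≤ n, n ≤ k, k < m, m ≤ j. Chaining: j < h ≤ n ≤ k < m ≤ j, which forces j < j — impossible.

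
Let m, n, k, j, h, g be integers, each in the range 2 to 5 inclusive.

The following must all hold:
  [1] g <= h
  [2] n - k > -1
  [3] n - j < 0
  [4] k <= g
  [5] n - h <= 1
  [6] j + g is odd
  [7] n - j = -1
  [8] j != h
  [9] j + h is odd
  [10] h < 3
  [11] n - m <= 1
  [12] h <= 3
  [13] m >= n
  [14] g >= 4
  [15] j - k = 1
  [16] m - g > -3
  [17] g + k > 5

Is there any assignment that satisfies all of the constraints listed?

Unsatisfiable

From constraints 1 and 14: h ≥ g and g ≥ 4, so h ≥ 4. From constraint 10: h ≤ 2. But 2 < 4, so no value of h works.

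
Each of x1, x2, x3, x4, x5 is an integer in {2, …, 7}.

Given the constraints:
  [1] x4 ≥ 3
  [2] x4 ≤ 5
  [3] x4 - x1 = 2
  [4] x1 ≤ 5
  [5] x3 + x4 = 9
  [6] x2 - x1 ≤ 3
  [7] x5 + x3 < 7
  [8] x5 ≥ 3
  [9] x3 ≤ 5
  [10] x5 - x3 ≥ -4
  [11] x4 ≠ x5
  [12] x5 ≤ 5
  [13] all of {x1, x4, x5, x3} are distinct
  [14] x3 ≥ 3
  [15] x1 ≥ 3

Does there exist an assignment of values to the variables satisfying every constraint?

Unsatisfiable

Constraints 1, 2, 4, 8, 9, 12, 14, and 15 confine each of x1, x4, x5, x3 to the 3 values {3, …, 5}.
Constraint 13 requires all 4 of them to be distinct, but only 3 values are available — impossible by the pigeonhole principle.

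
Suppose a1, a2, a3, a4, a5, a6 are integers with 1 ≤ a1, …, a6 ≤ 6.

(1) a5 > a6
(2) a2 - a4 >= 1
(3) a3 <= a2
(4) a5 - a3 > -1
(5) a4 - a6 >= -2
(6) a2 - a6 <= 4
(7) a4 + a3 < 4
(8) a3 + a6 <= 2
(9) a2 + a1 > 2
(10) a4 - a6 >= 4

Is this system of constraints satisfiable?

Unsatisfiable

Constraints 2, 6, and 10 give a4 − a6 ≥ 4, a6 − a2 ≥ -4, a2 − a4 ≥ 1.
Adding all 3 inequalities: the left sides telescope to 0, and the right sides sum to 4 + (-4) + 1 = 1. So 0 ≥ 1, which is false.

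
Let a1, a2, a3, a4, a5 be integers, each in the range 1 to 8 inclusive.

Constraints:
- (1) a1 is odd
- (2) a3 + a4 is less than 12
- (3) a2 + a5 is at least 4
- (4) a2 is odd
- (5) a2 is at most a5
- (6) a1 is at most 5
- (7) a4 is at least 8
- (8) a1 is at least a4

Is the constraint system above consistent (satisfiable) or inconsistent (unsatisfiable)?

From constraints 7 and 8: a1 ≥ a4 and a4 ≥ 8, so a1 ≥ 8. From constraint 6: a1 ≤ 5. But 5 < 8, so no value of a1 works.

Unsatisfiable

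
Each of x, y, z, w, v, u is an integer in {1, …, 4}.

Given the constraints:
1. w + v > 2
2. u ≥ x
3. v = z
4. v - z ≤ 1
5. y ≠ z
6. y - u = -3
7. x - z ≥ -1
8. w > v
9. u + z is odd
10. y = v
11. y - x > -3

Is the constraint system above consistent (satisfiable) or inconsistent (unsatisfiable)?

Unsatisfiable

From constraints 3 and 10, y = v = z, so y = z. But constraint 5 says y ≠ z. Contradiction.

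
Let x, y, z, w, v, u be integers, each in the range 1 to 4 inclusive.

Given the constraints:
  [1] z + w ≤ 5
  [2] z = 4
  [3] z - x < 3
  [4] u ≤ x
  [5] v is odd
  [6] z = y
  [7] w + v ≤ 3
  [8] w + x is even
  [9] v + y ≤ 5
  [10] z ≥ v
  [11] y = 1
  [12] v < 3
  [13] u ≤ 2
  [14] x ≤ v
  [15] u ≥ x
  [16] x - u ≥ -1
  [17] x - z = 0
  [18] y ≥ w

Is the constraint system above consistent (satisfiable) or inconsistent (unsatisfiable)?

Constraint 2 fixes z = 4 and constraint 11 fixes y = 1, but constraint 6 requires z = y. Since 4 ≠ 1, contradiction.

Unsatisfiable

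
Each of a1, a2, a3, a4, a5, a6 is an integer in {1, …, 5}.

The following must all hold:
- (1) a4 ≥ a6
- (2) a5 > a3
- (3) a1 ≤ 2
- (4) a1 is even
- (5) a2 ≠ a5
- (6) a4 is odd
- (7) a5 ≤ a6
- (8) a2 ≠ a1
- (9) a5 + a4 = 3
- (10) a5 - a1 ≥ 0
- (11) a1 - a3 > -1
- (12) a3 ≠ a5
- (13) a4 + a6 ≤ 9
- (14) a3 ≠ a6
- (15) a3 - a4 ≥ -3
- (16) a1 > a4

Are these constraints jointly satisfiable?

Constraints 1, 7, 10, and 16 give a1 ≤ a5, a5 ≤ a6, a6 ≤ a4, a4 < a1. Chaining: a1 ≤ a5 ≤ a6 ≤ a4 < a1, which forces a1 < a1 — impossible.

Unsatisfiable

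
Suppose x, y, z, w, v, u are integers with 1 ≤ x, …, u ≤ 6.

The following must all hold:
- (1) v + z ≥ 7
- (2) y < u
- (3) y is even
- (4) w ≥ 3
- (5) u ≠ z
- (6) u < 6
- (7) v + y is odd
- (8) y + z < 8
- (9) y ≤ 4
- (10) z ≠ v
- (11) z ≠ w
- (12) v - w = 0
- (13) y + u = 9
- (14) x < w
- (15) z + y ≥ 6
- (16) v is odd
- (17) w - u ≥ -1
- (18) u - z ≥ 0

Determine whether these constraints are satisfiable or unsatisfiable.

Satisfiable

Try x = 2, y = 4, z = 2, w = 5, v = 5, u = 5.
Check constraint 1: v + z = 7; constraint 8: y + z = 6. The remaining constraints are straightforward to verify.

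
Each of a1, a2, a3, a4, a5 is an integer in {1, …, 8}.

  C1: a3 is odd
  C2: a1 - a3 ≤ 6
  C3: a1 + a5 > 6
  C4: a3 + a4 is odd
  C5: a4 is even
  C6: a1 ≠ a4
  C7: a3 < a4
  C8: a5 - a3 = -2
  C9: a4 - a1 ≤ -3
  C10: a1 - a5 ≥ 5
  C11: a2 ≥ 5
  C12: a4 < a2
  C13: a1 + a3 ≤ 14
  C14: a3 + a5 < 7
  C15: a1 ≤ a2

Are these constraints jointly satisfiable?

Satisfiable

One satisfying assignment is a1 = 8, a2 = 8, a3 = 3, a4 = 4, a5 = 1.
For the less obvious constraints — constraint 2: a1 - a3 = 5; constraint 3: a1 + a5 = 9 — and the others hold by inspection.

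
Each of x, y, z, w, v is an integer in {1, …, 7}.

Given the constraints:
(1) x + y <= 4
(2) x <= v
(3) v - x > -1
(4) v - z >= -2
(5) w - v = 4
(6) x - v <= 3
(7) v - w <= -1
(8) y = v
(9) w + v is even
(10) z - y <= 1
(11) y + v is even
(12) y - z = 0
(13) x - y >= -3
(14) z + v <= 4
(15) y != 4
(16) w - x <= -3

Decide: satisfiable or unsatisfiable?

Constraints 6, 7, and 16 give w − v ≥ 1, v − x ≥ -3, x − w ≥ 3.
Adding all 3 inequalities: the left sides telescope to 0, and the right sides sum to 1 + (-3) + 3 = 1. So 0 ≥ 1, which is false.

Unsatisfiable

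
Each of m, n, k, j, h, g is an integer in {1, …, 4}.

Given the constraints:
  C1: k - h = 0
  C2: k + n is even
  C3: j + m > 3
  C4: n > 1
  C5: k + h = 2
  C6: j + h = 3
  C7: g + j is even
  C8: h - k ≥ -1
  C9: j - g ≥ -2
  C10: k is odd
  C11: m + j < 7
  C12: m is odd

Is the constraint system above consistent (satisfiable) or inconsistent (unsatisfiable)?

Take m = 3, n = 3, k = 1, j = 2, h = 1, g = 4. Then constraint 1: k - h = 0; constraint 3: j + m = 5; constraint 5: k + h = 2, and every other listed constraint is also met.

Satisfiable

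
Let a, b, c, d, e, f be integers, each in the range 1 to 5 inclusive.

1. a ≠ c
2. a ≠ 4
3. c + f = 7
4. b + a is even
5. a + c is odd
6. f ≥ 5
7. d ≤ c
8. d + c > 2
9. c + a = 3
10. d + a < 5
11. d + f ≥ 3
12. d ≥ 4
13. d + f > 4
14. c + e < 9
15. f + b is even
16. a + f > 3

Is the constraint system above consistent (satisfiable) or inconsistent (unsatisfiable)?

From constraints 7 and 12: c ≥ d ≥ 4. From constraint 6: f ≥ 5. Hence c + f ≥ 9. But constraint 3 requires c + f = 7, and 7 < 9. Contradiction.

Unsatisfiable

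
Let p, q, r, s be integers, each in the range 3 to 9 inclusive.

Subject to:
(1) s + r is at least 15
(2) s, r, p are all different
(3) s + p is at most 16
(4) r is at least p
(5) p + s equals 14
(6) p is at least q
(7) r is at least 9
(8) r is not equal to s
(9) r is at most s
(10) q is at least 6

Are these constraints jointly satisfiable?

From constraints 6 and 10: p ≥ q ≥ 6. From constraints 7 and 9: s ≥ r ≥ 9. Hence p + s ≥ 15. But constraint 5 requires p + s = 14, and 14 < 15. Contradiction.

Unsatisfiable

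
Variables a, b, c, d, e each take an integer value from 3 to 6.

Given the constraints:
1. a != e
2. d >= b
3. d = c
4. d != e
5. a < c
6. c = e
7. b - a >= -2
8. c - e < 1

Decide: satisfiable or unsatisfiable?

Unsatisfiable

From constraints 3 and 6, d = c = e, so d = e. But constraint 4 says d ≠ e. Contradiction.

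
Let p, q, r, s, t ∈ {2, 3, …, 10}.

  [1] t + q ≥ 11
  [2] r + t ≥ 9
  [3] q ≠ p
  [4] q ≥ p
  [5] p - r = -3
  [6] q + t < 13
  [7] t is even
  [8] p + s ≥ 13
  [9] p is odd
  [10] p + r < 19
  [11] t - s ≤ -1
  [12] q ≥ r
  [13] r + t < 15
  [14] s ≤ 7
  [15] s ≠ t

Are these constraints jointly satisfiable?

Satisfiable

Take p = 7, q = 10, r = 10, s = 6, t = 2. Then constraint 1: t + q = 12; constraint 2: r + t = 12, and every other listed constraint is also met.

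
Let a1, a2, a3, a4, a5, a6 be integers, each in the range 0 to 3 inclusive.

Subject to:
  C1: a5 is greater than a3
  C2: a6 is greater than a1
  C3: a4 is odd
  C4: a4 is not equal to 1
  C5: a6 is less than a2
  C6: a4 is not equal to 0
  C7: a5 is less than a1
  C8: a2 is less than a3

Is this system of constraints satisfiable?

Constraints 1, 2, 5, 7, and 8 give a5 < a1, a1 < a6, a6 < a2, a2 < a3, a3 < a5. Chaining: a5 < a1 < a6 < a2 < a3 < a5, which forces a5 < a5 — impossible.

Unsatisfiable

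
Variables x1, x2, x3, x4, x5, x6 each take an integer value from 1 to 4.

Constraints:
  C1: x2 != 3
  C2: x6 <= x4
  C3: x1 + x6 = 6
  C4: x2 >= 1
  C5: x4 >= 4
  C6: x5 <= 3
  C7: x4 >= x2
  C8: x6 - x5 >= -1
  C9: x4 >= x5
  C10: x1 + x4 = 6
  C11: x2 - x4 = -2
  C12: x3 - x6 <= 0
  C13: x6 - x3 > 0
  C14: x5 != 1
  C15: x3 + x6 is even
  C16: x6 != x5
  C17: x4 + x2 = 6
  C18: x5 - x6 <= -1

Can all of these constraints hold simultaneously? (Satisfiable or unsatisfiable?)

Satisfiable

One satisfying assignment is x1 = 2, x2 = 2, x3 = 2, x4 = 4, x5 = 3, x6 = 4.
For the less obvious constraints — constraint 3: x1 + x6 = 6; constraint 8: x6 - x5 = 1 — and the others hold by inspection.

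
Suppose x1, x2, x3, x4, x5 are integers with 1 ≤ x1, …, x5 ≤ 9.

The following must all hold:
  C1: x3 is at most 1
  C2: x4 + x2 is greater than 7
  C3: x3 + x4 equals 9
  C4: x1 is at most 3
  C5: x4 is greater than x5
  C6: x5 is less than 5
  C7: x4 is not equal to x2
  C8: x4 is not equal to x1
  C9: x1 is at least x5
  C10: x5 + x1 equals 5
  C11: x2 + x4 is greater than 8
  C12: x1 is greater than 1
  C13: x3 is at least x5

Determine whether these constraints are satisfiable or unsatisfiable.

Unsatisfiable

From constraints 1 and 13: x5 ≤ x3 ≤ 1. From constraint 4: x1 ≤ 3. Hence x5 + x1 ≤ 4. But constraint 10 requires x5 + x1 = 5, and 5 > 4. Contradiction.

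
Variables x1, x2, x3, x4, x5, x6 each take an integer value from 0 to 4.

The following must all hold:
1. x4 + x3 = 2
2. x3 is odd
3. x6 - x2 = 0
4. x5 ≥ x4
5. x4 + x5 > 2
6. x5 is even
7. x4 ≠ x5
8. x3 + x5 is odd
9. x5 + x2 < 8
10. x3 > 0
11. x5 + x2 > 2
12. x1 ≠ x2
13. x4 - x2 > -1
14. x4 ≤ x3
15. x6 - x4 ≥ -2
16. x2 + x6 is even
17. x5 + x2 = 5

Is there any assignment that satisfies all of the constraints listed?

Satisfiable

One satisfying assignment is x1 = 4, x2 = 1, x3 = 1, x4 = 1, x5 = 4, x6 = 1.
For the less obvious constraints — constraint 1: x4 + x3 = 2; constraint 3: x6 - x2 = 0; constraint 5: x4 + x5 = 5 — and the others hold by inspection.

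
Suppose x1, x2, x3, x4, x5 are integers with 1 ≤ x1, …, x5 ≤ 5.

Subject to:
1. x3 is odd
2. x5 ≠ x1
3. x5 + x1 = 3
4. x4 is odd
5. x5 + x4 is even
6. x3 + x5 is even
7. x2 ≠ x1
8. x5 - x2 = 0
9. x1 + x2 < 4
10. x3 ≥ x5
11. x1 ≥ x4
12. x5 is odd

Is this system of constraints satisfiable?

Satisfiable

Try x1 = 2, x2 = 1, x3 = 5, x4 = 1, x5 = 1.
Check constraint 3: x5 + x1 = 3; constraint 8: x5 - x2 = 0. The remaining constraints are straightforward to verify.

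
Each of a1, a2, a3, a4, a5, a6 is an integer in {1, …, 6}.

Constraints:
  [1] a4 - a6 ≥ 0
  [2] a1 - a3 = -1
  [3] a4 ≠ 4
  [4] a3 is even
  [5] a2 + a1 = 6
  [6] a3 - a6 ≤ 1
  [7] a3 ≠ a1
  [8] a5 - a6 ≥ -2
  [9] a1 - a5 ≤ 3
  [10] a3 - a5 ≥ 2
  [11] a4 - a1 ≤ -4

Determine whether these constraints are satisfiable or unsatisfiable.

Constraints 1, 6, 9, 10, and 11 give a1 − a4 ≥ 4, a4 − a6 ≥ 0, a6 − a3 ≥ -1, a3 − a5 ≥ 2, a5 − a1 ≥ -3.
Adding all 5 inequalities: the left sides telescope to 0, and the right sides sum to 4 + 0 + (-1) + 2 + (-3) = 2. So 0 ≥ 2, which is false.

Unsatisfiable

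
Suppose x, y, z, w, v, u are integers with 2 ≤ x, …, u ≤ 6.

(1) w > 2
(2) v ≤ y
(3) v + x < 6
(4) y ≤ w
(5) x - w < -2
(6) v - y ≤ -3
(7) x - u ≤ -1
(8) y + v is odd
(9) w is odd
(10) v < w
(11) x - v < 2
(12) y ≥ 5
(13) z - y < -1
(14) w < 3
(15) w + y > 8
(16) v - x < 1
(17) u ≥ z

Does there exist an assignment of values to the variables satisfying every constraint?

From constraints 4 and 12: w ≥ y and y ≥ 5, so w ≥ 5. From constraint 14: w ≤ 2. But 2 < 5, so no value of w works.

Unsatisfiable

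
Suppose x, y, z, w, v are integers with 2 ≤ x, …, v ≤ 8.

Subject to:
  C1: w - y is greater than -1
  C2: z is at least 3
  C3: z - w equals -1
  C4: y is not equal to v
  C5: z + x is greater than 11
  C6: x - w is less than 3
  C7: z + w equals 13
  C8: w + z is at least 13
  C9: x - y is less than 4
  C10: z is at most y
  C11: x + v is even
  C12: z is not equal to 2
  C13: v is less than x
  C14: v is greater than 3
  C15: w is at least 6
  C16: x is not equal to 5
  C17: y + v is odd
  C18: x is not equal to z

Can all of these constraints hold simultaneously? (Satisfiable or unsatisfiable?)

Setting (x, y, z, w, v) = (7, 6, 6, 7, 5) satisfies everything: constraint 1: w - y = 1; constraint 3: z - w = -1, and the others follow.

Satisfiable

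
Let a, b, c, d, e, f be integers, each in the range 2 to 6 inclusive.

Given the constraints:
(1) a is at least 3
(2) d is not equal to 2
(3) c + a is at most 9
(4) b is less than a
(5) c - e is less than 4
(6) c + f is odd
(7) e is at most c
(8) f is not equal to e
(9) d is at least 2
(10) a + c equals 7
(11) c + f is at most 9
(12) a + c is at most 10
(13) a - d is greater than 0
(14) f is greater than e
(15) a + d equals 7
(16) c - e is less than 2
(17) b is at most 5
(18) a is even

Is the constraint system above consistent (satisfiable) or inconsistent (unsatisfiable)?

Satisfiable

The assignment a = 4, b = 3, c = 3, d = 3, e = 2, f = 4 works:
  constraint 3 holds since c + a = 7.
  constraint 5 holds since c - e = 1.
  constraint 10 holds since a + c = 7.
The rest check out directly.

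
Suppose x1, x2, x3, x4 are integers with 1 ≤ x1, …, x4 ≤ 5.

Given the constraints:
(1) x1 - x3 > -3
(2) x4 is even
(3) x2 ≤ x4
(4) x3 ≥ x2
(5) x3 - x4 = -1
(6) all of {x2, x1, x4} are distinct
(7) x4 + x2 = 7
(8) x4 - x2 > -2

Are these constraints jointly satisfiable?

The assignment x1 = 1, x2 = 3, x3 = 3, x4 = 4 works:
  constraint 1 holds since x1 - x3 = -2.
  constraint 5 holds since x3 - x4 = -1.
  constraint 7 holds since x4 + x2 = 7.
The rest check out directly.

Satisfiable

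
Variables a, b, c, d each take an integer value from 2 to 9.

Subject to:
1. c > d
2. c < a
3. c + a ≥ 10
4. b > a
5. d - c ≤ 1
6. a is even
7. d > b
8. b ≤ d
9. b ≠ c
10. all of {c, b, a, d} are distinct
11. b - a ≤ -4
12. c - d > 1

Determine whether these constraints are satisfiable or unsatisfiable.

Unsatisfiable

Constraints 1, 2, 4, and 7 give c < a, a < b, b < d, d < c. Chaining: c < a < b < d < c, which forces c < c — impossible.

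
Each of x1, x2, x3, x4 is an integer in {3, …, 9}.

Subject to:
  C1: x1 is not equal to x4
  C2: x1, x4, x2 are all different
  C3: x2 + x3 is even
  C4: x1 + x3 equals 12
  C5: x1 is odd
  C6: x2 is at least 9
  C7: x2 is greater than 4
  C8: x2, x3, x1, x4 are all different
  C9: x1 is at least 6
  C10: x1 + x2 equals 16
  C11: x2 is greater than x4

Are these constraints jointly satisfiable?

Try x1 = 7, x2 = 9, x3 = 5, x4 = 6.
Check constraint 4: x1 + x3 = 12; constraint 10: x1 + x2 = 16. The remaining constraints are straightforward to verify.

Satisfiable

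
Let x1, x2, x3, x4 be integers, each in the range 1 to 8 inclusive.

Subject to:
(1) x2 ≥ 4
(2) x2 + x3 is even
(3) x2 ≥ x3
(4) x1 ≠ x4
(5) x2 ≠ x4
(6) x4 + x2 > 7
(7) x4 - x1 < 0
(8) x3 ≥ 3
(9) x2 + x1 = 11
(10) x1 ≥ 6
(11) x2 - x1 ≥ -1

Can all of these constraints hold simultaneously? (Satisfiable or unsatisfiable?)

Satisfiable

One satisfying assignment is x1 = 6, x2 = 5, x3 = 3, x4 = 3.
For the less obvious constraints — constraint 6: x4 + x2 = 8; constraint 7: x4 - x1 = -3 — and the others hold by inspection.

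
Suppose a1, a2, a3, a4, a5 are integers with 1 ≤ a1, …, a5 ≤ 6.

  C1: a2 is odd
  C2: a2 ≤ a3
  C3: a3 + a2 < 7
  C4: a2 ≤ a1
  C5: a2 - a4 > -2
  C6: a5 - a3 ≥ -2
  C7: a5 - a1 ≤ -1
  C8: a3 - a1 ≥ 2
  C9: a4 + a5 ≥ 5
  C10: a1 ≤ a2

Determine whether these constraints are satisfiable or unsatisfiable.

Constraints 6, 7, and 8 give a3 − a1 ≥ 2, a1 − a5 ≥ 1, a5 − a3 ≥ -2.
Adding all 3 inequalities: the left sides telescope to 0, and the right sides sum to 2 + 1 + (-2) = 1. So 0 ≥ 1, which is false.

Unsatisfiable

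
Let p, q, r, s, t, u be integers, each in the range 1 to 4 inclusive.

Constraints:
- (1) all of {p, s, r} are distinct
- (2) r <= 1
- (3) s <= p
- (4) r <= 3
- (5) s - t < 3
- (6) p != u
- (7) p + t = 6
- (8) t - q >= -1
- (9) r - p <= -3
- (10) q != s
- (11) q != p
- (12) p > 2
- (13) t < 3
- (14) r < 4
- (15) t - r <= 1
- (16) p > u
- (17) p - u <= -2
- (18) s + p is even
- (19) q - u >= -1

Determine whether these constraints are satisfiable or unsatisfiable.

Unsatisfiable

Constraints 8, 9, 15, 17, and 19 give r − t ≥ -1, t − q ≥ -1, q − u ≥ -1, u − p ≥ 2, p − r ≥ 3.
Adding all 5 inequalities: the left sides telescope to 0, and the right sides sum to (-1) + (-1) + (-1) + 2 + 3 = 2. So 0 ≥ 2, which is false.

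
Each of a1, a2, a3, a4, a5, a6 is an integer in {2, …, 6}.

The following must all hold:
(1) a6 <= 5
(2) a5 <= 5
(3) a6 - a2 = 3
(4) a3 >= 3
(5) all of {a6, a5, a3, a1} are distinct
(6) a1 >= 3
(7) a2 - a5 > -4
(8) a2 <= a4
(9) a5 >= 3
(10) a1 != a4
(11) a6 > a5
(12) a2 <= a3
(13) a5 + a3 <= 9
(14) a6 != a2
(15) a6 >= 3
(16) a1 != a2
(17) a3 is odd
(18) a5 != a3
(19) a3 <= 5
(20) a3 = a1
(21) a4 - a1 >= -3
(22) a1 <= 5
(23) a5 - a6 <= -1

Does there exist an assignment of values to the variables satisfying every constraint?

Unsatisfiable

Constraints 1, 2, 4, 6, 9, 15, 19, and 22 confine each of a6, a5, a3, a1 to the 3 values {3, …, 5}.
Constraint 5 requires all 4 of them to be distinct, but only 3 values are available — impossible by the pigeonhole principle.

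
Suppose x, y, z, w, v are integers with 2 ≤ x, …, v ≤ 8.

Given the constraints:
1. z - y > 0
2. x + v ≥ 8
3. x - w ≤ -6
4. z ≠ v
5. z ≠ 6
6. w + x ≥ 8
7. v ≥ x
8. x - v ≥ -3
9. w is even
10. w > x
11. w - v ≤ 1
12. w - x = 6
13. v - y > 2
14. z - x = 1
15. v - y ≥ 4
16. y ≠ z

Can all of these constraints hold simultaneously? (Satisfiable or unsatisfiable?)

Unsatisfiable

Constraints 3, 8, and 11 give x − v ≥ -3, v − w ≥ -1, w − x ≥ 6.
Adding all 3 inequalities: the left sides telescope to 0, and the right sides sum to (-3) + (-1) + 6 = 2. So 0 ≥ 2, which is false.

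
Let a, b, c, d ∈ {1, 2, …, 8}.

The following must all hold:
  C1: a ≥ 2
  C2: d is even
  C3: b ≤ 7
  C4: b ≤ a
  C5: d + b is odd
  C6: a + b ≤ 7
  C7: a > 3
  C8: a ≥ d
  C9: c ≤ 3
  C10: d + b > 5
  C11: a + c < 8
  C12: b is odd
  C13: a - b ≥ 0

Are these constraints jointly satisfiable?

Satisfiable

One satisfying assignment is a = 4, b = 3, c = 2, d = 4.
For the less obvious constraints — constraint 6: a + b = 7; constraint 10: d + b = 7; constraint 11: a + c = 6 — and the others hold by inspection.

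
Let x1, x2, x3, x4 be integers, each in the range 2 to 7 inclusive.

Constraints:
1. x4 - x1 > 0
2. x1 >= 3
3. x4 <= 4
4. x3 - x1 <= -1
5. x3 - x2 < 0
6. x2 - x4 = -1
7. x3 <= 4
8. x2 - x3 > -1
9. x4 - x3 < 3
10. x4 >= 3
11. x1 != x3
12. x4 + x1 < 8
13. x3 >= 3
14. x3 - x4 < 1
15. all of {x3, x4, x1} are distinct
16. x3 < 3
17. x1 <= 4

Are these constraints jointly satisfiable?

Unsatisfiable

Constraints 2, 3, 7, 10, 13, and 17 confine each of x3, x4, x1 to the 2 values {3, 4}.
Constraint 15 requires all 3 of them to be distinct, but only 2 values are available — impossible by the pigeonhole principle.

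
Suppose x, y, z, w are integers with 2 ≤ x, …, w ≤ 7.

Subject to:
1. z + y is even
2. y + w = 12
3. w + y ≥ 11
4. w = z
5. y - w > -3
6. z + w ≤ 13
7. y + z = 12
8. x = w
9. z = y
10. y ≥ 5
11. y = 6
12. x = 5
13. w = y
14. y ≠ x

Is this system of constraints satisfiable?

Constraint 12 fixes x = 5 and constraint 11 fixes y = 6. Constraints 4, 8, and 9 give x = w = z = y, so x = y. But 5 ≠ 6 — contradiction.

Unsatisfiable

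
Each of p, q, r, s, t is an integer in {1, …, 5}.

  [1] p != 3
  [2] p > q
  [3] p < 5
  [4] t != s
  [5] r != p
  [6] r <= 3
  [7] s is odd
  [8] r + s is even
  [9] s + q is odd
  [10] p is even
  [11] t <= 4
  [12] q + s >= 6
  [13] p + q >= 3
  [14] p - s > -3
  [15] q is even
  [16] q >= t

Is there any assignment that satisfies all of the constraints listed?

Satisfiable

Setting (p, q, r, s, t) = (4, 2, 3, 5, 2) satisfies everything: constraint 12: q + s = 7; constraint 13: p + q = 6, and the others follow.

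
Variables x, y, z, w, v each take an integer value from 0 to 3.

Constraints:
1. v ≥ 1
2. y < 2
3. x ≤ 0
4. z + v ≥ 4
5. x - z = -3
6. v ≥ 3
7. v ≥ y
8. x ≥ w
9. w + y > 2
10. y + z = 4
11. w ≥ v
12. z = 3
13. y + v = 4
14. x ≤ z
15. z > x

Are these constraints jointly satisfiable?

From constraints 6 and 11: w ≥ v and v ≥ 3, so w ≥ 3. From constraints 3 and 8: w ≤ x and x ≤ 0, so w ≤ 0. But 0 < 3, so no value of w works.

Unsatisfiable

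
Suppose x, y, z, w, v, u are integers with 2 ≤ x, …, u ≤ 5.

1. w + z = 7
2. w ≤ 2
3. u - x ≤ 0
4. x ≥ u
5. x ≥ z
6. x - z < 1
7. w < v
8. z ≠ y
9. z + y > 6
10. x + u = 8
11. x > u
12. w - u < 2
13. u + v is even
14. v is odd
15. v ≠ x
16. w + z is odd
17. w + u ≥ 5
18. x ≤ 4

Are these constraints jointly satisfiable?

From constraint 2: w ≤ 2. From constraints 5 and 18: z ≤ x ≤ 4. Hence w + z ≤ 6. But constraint 1 requires w + z = 7, and 7 > 6. Contradiction.

Unsatisfiable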